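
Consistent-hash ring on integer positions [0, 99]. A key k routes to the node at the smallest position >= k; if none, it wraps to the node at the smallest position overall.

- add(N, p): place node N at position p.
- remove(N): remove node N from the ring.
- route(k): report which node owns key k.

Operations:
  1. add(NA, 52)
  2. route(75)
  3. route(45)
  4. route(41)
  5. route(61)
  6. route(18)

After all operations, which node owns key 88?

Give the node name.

Op 1: add NA@52 -> ring=[52:NA]
Op 2: route key 75: none >= 75, wrap to smallest pos 52 -> NA
Op 3: route key 45: smallest pos >= 45 is 52 -> NA
Op 4: route key 41: smallest pos >= 41 is 52 -> NA
Op 5: route key 61: none >= 61, wrap to smallest pos 52 -> NA
Op 6: route key 18: smallest pos >= 18 is 52 -> NA
Final route key 88: none >= 88, wrap to smallest pos 52 -> NA

Answer: NA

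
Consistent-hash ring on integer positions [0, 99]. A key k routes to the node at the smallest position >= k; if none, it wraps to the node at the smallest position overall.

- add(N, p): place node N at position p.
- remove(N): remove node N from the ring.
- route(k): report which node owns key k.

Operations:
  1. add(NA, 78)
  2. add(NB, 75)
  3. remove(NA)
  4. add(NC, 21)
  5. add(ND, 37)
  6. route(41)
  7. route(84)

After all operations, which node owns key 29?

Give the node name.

Op 1: add NA@78 -> ring=[78:NA]
Op 2: add NB@75 -> ring=[75:NB,78:NA]
Op 3: remove NA -> ring=[75:NB]
Op 4: add NC@21 -> ring=[21:NC,75:NB]
Op 5: add ND@37 -> ring=[21:NC,37:ND,75:NB]
Op 6: route key 41: smallest pos >= 41 is 75 -> NB
Op 7: route key 84: none >= 84, wrap to smallest pos 21 -> NC
Final route key 29: smallest pos >= 29 is 37 -> ND

Answer: ND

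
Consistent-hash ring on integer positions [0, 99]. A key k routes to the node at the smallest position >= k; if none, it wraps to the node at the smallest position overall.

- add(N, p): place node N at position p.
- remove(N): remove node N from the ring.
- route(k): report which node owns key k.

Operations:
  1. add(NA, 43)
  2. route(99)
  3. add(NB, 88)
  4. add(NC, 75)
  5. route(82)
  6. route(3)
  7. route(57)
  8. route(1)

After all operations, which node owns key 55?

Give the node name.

Op 1: add NA@43 -> ring=[43:NA]
Op 2: route key 99: none >= 99, wrap to smallest pos 43 -> NA
Op 3: add NB@88 -> ring=[43:NA,88:NB]
Op 4: add NC@75 -> ring=[43:NA,75:NC,88:NB]
Op 5: route key 82: smallest pos >= 82 is 88 -> NB
Op 6: route key 3: smallest pos >= 3 is 43 -> NA
Op 7: route key 57: smallest pos >= 57 is 75 -> NC
Op 8: route key 1: smallest pos >= 1 is 43 -> NA
Final route key 55: smallest pos >= 55 is 75 -> NC

Answer: NC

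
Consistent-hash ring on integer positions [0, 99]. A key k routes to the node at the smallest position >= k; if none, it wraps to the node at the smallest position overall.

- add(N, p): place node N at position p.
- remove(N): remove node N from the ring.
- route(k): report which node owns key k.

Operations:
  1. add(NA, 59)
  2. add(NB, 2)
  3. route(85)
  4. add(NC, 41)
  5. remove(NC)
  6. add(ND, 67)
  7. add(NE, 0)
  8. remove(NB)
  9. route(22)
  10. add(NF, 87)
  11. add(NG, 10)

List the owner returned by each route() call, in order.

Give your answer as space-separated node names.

Op 1: add NA@59 -> ring=[59:NA]
Op 2: add NB@2 -> ring=[2:NB,59:NA]
Op 3: route key 85: none >= 85, wrap to smallest pos 2 -> NB
Op 4: add NC@41 -> ring=[2:NB,41:NC,59:NA]
Op 5: remove NC -> ring=[2:NB,59:NA]
Op 6: add ND@67 -> ring=[2:NB,59:NA,67:ND]
Op 7: add NE@0 -> ring=[0:NE,2:NB,59:NA,67:ND]
Op 8: remove NB -> ring=[0:NE,59:NA,67:ND]
Op 9: route key 22: smallest pos >= 22 is 59 -> NA
Op 10: add NF@87 -> ring=[0:NE,59:NA,67:ND,87:NF]
Op 11: add NG@10 -> ring=[0:NE,10:NG,59:NA,67:ND,87:NF]

Answer: NB NA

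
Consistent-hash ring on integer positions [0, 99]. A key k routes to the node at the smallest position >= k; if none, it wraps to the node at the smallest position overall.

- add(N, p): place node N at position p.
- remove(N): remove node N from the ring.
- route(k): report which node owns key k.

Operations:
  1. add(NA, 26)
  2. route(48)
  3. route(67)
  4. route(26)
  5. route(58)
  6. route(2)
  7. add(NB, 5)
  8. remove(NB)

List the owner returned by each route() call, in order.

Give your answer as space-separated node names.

Op 1: add NA@26 -> ring=[26:NA]
Op 2: route key 48: none >= 48, wrap to smallest pos 26 -> NA
Op 3: route key 67: none >= 67, wrap to smallest pos 26 -> NA
Op 4: route key 26: smallest pos >= 26 is 26 -> NA
Op 5: route key 58: none >= 58, wrap to smallest pos 26 -> NA
Op 6: route key 2: smallest pos >= 2 is 26 -> NA
Op 7: add NB@5 -> ring=[5:NB,26:NA]
Op 8: remove NB -> ring=[26:NA]

Answer: NA NA NA NA NA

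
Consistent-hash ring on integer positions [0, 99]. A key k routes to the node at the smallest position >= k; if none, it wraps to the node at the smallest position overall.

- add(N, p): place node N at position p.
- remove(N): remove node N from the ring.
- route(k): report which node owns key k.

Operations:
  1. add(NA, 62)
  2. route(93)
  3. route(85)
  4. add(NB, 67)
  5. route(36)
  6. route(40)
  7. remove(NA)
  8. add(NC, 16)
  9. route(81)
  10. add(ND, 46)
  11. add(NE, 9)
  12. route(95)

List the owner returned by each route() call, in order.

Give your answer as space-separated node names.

Answer: NA NA NA NA NC NE

Derivation:
Op 1: add NA@62 -> ring=[62:NA]
Op 2: route key 93: none >= 93, wrap to smallest pos 62 -> NA
Op 3: route key 85: none >= 85, wrap to smallest pos 62 -> NA
Op 4: add NB@67 -> ring=[62:NA,67:NB]
Op 5: route key 36: smallest pos >= 36 is 62 -> NA
Op 6: route key 40: smallest pos >= 40 is 62 -> NA
Op 7: remove NA -> ring=[67:NB]
Op 8: add NC@16 -> ring=[16:NC,67:NB]
Op 9: route key 81: none >= 81, wrap to smallest pos 16 -> NC
Op 10: add ND@46 -> ring=[16:NC,46:ND,67:NB]
Op 11: add NE@9 -> ring=[9:NE,16:NC,46:ND,67:NB]
Op 12: route key 95: none >= 95, wrap to smallest pos 9 -> NE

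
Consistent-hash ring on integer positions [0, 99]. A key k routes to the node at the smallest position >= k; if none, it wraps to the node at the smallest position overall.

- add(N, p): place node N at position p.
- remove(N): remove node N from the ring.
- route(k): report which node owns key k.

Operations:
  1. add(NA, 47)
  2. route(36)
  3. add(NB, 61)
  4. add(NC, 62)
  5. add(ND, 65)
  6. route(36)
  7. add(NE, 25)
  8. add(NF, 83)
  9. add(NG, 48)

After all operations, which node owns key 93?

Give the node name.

Op 1: add NA@47 -> ring=[47:NA]
Op 2: route key 36: smallest pos >= 36 is 47 -> NA
Op 3: add NB@61 -> ring=[47:NA,61:NB]
Op 4: add NC@62 -> ring=[47:NA,61:NB,62:NC]
Op 5: add ND@65 -> ring=[47:NA,61:NB,62:NC,65:ND]
Op 6: route key 36: smallest pos >= 36 is 47 -> NA
Op 7: add NE@25 -> ring=[25:NE,47:NA,61:NB,62:NC,65:ND]
Op 8: add NF@83 -> ring=[25:NE,47:NA,61:NB,62:NC,65:ND,83:NF]
Op 9: add NG@48 -> ring=[25:NE,47:NA,48:NG,61:NB,62:NC,65:ND,83:NF]
Final route key 93: none >= 93, wrap to smallest pos 25 -> NE

Answer: NE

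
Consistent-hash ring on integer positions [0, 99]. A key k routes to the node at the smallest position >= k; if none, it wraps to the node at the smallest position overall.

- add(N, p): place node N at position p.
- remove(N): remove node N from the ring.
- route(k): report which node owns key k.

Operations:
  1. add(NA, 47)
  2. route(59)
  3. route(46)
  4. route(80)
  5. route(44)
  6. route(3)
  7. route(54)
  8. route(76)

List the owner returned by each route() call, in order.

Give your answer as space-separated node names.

Op 1: add NA@47 -> ring=[47:NA]
Op 2: route key 59: none >= 59, wrap to smallest pos 47 -> NA
Op 3: route key 46: smallest pos >= 46 is 47 -> NA
Op 4: route key 80: none >= 80, wrap to smallest pos 47 -> NA
Op 5: route key 44: smallest pos >= 44 is 47 -> NA
Op 6: route key 3: smallest pos >= 3 is 47 -> NA
Op 7: route key 54: none >= 54, wrap to smallest pos 47 -> NA
Op 8: route key 76: none >= 76, wrap to smallest pos 47 -> NA

Answer: NA NA NA NA NA NA NA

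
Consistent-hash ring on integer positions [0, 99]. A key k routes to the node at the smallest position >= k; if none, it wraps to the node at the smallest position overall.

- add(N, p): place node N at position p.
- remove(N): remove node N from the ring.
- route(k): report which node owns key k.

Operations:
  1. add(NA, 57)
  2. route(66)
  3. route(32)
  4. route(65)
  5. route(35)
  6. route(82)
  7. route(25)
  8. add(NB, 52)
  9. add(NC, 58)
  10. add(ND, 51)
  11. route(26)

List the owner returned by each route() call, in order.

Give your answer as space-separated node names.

Answer: NA NA NA NA NA NA ND

Derivation:
Op 1: add NA@57 -> ring=[57:NA]
Op 2: route key 66: none >= 66, wrap to smallest pos 57 -> NA
Op 3: route key 32: smallest pos >= 32 is 57 -> NA
Op 4: route key 65: none >= 65, wrap to smallest pos 57 -> NA
Op 5: route key 35: smallest pos >= 35 is 57 -> NA
Op 6: route key 82: none >= 82, wrap to smallest pos 57 -> NA
Op 7: route key 25: smallest pos >= 25 is 57 -> NA
Op 8: add NB@52 -> ring=[52:NB,57:NA]
Op 9: add NC@58 -> ring=[52:NB,57:NA,58:NC]
Op 10: add ND@51 -> ring=[51:ND,52:NB,57:NA,58:NC]
Op 11: route key 26: smallest pos >= 26 is 51 -> ND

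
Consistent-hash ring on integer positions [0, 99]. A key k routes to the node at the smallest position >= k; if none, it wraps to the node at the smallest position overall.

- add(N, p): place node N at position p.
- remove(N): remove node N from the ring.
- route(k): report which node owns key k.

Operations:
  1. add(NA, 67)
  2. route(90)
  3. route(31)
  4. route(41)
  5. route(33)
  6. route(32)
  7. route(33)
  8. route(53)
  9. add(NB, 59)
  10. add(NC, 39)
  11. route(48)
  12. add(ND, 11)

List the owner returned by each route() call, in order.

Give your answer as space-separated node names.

Op 1: add NA@67 -> ring=[67:NA]
Op 2: route key 90: none >= 90, wrap to smallest pos 67 -> NA
Op 3: route key 31: smallest pos >= 31 is 67 -> NA
Op 4: route key 41: smallest pos >= 41 is 67 -> NA
Op 5: route key 33: smallest pos >= 33 is 67 -> NA
Op 6: route key 32: smallest pos >= 32 is 67 -> NA
Op 7: route key 33: smallest pos >= 33 is 67 -> NA
Op 8: route key 53: smallest pos >= 53 is 67 -> NA
Op 9: add NB@59 -> ring=[59:NB,67:NA]
Op 10: add NC@39 -> ring=[39:NC,59:NB,67:NA]
Op 11: route key 48: smallest pos >= 48 is 59 -> NB
Op 12: add ND@11 -> ring=[11:ND,39:NC,59:NB,67:NA]

Answer: NA NA NA NA NA NA NA NB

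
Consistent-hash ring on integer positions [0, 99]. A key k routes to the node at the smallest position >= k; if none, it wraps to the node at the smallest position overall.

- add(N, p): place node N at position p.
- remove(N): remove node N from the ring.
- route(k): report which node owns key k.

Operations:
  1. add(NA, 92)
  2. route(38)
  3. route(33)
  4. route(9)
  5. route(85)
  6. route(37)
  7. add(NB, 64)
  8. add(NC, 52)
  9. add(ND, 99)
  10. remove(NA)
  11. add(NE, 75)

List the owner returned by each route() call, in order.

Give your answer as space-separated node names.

Answer: NA NA NA NA NA

Derivation:
Op 1: add NA@92 -> ring=[92:NA]
Op 2: route key 38: smallest pos >= 38 is 92 -> NA
Op 3: route key 33: smallest pos >= 33 is 92 -> NA
Op 4: route key 9: smallest pos >= 9 is 92 -> NA
Op 5: route key 85: smallest pos >= 85 is 92 -> NA
Op 6: route key 37: smallest pos >= 37 is 92 -> NA
Op 7: add NB@64 -> ring=[64:NB,92:NA]
Op 8: add NC@52 -> ring=[52:NC,64:NB,92:NA]
Op 9: add ND@99 -> ring=[52:NC,64:NB,92:NA,99:ND]
Op 10: remove NA -> ring=[52:NC,64:NB,99:ND]
Op 11: add NE@75 -> ring=[52:NC,64:NB,75:NE,99:ND]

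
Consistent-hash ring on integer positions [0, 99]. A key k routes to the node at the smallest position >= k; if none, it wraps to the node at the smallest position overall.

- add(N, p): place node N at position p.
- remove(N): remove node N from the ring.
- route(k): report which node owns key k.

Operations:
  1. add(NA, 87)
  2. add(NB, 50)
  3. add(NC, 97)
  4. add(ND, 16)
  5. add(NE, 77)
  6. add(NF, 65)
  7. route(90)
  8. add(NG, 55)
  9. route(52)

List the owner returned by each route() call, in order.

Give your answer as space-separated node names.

Answer: NC NG

Derivation:
Op 1: add NA@87 -> ring=[87:NA]
Op 2: add NB@50 -> ring=[50:NB,87:NA]
Op 3: add NC@97 -> ring=[50:NB,87:NA,97:NC]
Op 4: add ND@16 -> ring=[16:ND,50:NB,87:NA,97:NC]
Op 5: add NE@77 -> ring=[16:ND,50:NB,77:NE,87:NA,97:NC]
Op 6: add NF@65 -> ring=[16:ND,50:NB,65:NF,77:NE,87:NA,97:NC]
Op 7: route key 90: smallest pos >= 90 is 97 -> NC
Op 8: add NG@55 -> ring=[16:ND,50:NB,55:NG,65:NF,77:NE,87:NA,97:NC]
Op 9: route key 52: smallest pos >= 52 is 55 -> NG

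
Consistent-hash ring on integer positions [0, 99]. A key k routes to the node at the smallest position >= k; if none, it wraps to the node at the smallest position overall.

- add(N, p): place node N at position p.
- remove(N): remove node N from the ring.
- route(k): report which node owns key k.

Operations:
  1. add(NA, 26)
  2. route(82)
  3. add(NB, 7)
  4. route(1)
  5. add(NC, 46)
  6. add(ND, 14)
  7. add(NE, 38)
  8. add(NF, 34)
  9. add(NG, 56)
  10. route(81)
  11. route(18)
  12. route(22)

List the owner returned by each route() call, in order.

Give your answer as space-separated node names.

Answer: NA NB NB NA NA

Derivation:
Op 1: add NA@26 -> ring=[26:NA]
Op 2: route key 82: none >= 82, wrap to smallest pos 26 -> NA
Op 3: add NB@7 -> ring=[7:NB,26:NA]
Op 4: route key 1: smallest pos >= 1 is 7 -> NB
Op 5: add NC@46 -> ring=[7:NB,26:NA,46:NC]
Op 6: add ND@14 -> ring=[7:NB,14:ND,26:NA,46:NC]
Op 7: add NE@38 -> ring=[7:NB,14:ND,26:NA,38:NE,46:NC]
Op 8: add NF@34 -> ring=[7:NB,14:ND,26:NA,34:NF,38:NE,46:NC]
Op 9: add NG@56 -> ring=[7:NB,14:ND,26:NA,34:NF,38:NE,46:NC,56:NG]
Op 10: route key 81: none >= 81, wrap to smallest pos 7 -> NB
Op 11: route key 18: smallest pos >= 18 is 26 -> NA
Op 12: route key 22: smallest pos >= 22 is 26 -> NA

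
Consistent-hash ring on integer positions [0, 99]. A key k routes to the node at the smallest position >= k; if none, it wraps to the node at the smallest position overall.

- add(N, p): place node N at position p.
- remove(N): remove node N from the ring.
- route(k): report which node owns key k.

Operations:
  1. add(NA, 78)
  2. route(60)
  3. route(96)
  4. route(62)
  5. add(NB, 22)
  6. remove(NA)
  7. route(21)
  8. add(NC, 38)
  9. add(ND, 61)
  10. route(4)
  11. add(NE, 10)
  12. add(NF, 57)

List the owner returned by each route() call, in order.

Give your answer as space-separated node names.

Answer: NA NA NA NB NB

Derivation:
Op 1: add NA@78 -> ring=[78:NA]
Op 2: route key 60: smallest pos >= 60 is 78 -> NA
Op 3: route key 96: none >= 96, wrap to smallest pos 78 -> NA
Op 4: route key 62: smallest pos >= 62 is 78 -> NA
Op 5: add NB@22 -> ring=[22:NB,78:NA]
Op 6: remove NA -> ring=[22:NB]
Op 7: route key 21: smallest pos >= 21 is 22 -> NB
Op 8: add NC@38 -> ring=[22:NB,38:NC]
Op 9: add ND@61 -> ring=[22:NB,38:NC,61:ND]
Op 10: route key 4: smallest pos >= 4 is 22 -> NB
Op 11: add NE@10 -> ring=[10:NE,22:NB,38:NC,61:ND]
Op 12: add NF@57 -> ring=[10:NE,22:NB,38:NC,57:NF,61:ND]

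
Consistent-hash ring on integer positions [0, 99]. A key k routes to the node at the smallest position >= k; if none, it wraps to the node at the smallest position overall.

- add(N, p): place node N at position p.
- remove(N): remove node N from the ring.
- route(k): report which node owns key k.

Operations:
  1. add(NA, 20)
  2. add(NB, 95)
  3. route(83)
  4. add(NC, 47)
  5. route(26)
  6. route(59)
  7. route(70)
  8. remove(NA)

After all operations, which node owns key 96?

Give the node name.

Op 1: add NA@20 -> ring=[20:NA]
Op 2: add NB@95 -> ring=[20:NA,95:NB]
Op 3: route key 83: smallest pos >= 83 is 95 -> NB
Op 4: add NC@47 -> ring=[20:NA,47:NC,95:NB]
Op 5: route key 26: smallest pos >= 26 is 47 -> NC
Op 6: route key 59: smallest pos >= 59 is 95 -> NB
Op 7: route key 70: smallest pos >= 70 is 95 -> NB
Op 8: remove NA -> ring=[47:NC,95:NB]
Final route key 96: none >= 96, wrap to smallest pos 47 -> NC

Answer: NC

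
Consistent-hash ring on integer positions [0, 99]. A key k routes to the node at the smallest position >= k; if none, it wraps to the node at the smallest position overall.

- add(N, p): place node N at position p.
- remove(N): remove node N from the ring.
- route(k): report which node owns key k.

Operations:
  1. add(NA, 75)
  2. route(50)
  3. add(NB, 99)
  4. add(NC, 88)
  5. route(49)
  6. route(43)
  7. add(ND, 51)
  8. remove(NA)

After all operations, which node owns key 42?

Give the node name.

Answer: ND

Derivation:
Op 1: add NA@75 -> ring=[75:NA]
Op 2: route key 50: smallest pos >= 50 is 75 -> NA
Op 3: add NB@99 -> ring=[75:NA,99:NB]
Op 4: add NC@88 -> ring=[75:NA,88:NC,99:NB]
Op 5: route key 49: smallest pos >= 49 is 75 -> NA
Op 6: route key 43: smallest pos >= 43 is 75 -> NA
Op 7: add ND@51 -> ring=[51:ND,75:NA,88:NC,99:NB]
Op 8: remove NA -> ring=[51:ND,88:NC,99:NB]
Final route key 42: smallest pos >= 42 is 51 -> ND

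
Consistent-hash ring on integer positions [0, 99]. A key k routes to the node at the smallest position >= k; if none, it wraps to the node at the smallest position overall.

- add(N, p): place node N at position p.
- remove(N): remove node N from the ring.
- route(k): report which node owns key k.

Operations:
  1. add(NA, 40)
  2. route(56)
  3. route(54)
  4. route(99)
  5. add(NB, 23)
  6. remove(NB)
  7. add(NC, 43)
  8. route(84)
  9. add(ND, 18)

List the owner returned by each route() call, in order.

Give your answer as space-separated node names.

Op 1: add NA@40 -> ring=[40:NA]
Op 2: route key 56: none >= 56, wrap to smallest pos 40 -> NA
Op 3: route key 54: none >= 54, wrap to smallest pos 40 -> NA
Op 4: route key 99: none >= 99, wrap to smallest pos 40 -> NA
Op 5: add NB@23 -> ring=[23:NB,40:NA]
Op 6: remove NB -> ring=[40:NA]
Op 7: add NC@43 -> ring=[40:NA,43:NC]
Op 8: route key 84: none >= 84, wrap to smallest pos 40 -> NA
Op 9: add ND@18 -> ring=[18:ND,40:NA,43:NC]

Answer: NA NA NA NA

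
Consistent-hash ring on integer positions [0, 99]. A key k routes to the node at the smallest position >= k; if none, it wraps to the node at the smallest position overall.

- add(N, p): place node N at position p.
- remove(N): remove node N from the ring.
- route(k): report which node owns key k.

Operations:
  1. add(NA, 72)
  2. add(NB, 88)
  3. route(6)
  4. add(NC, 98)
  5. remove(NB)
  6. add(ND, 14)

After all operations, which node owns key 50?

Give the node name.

Answer: NA

Derivation:
Op 1: add NA@72 -> ring=[72:NA]
Op 2: add NB@88 -> ring=[72:NA,88:NB]
Op 3: route key 6: smallest pos >= 6 is 72 -> NA
Op 4: add NC@98 -> ring=[72:NA,88:NB,98:NC]
Op 5: remove NB -> ring=[72:NA,98:NC]
Op 6: add ND@14 -> ring=[14:ND,72:NA,98:NC]
Final route key 50: smallest pos >= 50 is 72 -> NA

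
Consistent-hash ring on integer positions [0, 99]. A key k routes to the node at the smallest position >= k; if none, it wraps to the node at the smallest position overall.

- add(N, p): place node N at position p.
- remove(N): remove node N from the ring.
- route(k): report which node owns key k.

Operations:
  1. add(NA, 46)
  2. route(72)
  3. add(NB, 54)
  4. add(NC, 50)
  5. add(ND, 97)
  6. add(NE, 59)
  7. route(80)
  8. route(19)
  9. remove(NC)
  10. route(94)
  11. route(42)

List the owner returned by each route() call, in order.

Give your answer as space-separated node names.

Op 1: add NA@46 -> ring=[46:NA]
Op 2: route key 72: none >= 72, wrap to smallest pos 46 -> NA
Op 3: add NB@54 -> ring=[46:NA,54:NB]
Op 4: add NC@50 -> ring=[46:NA,50:NC,54:NB]
Op 5: add ND@97 -> ring=[46:NA,50:NC,54:NB,97:ND]
Op 6: add NE@59 -> ring=[46:NA,50:NC,54:NB,59:NE,97:ND]
Op 7: route key 80: smallest pos >= 80 is 97 -> ND
Op 8: route key 19: smallest pos >= 19 is 46 -> NA
Op 9: remove NC -> ring=[46:NA,54:NB,59:NE,97:ND]
Op 10: route key 94: smallest pos >= 94 is 97 -> ND
Op 11: route key 42: smallest pos >= 42 is 46 -> NA

Answer: NA ND NA ND NA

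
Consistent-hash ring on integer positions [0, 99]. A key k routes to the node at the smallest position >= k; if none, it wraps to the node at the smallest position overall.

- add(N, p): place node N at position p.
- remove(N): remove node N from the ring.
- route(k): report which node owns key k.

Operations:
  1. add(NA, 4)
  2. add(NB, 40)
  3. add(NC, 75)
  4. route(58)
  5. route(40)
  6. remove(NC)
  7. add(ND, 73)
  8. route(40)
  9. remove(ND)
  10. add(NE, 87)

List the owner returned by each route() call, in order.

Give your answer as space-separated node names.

Answer: NC NB NB

Derivation:
Op 1: add NA@4 -> ring=[4:NA]
Op 2: add NB@40 -> ring=[4:NA,40:NB]
Op 3: add NC@75 -> ring=[4:NA,40:NB,75:NC]
Op 4: route key 58: smallest pos >= 58 is 75 -> NC
Op 5: route key 40: smallest pos >= 40 is 40 -> NB
Op 6: remove NC -> ring=[4:NA,40:NB]
Op 7: add ND@73 -> ring=[4:NA,40:NB,73:ND]
Op 8: route key 40: smallest pos >= 40 is 40 -> NB
Op 9: remove ND -> ring=[4:NA,40:NB]
Op 10: add NE@87 -> ring=[4:NA,40:NB,87:NE]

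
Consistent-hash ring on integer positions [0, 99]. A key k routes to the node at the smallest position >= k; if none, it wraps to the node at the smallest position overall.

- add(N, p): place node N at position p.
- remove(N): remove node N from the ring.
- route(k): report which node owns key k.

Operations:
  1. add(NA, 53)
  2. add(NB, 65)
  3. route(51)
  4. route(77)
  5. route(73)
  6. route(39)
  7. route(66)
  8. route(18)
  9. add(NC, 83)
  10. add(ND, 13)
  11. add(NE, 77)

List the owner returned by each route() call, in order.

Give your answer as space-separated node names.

Answer: NA NA NA NA NA NA

Derivation:
Op 1: add NA@53 -> ring=[53:NA]
Op 2: add NB@65 -> ring=[53:NA,65:NB]
Op 3: route key 51: smallest pos >= 51 is 53 -> NA
Op 4: route key 77: none >= 77, wrap to smallest pos 53 -> NA
Op 5: route key 73: none >= 73, wrap to smallest pos 53 -> NA
Op 6: route key 39: smallest pos >= 39 is 53 -> NA
Op 7: route key 66: none >= 66, wrap to smallest pos 53 -> NA
Op 8: route key 18: smallest pos >= 18 is 53 -> NA
Op 9: add NC@83 -> ring=[53:NA,65:NB,83:NC]
Op 10: add ND@13 -> ring=[13:ND,53:NA,65:NB,83:NC]
Op 11: add NE@77 -> ring=[13:ND,53:NA,65:NB,77:NE,83:NC]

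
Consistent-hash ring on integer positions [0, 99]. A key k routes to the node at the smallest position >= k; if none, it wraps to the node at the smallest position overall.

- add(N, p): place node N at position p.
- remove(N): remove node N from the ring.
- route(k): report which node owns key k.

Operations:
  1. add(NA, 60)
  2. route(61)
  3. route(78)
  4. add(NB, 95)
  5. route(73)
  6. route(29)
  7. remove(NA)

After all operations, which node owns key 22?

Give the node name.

Op 1: add NA@60 -> ring=[60:NA]
Op 2: route key 61: none >= 61, wrap to smallest pos 60 -> NA
Op 3: route key 78: none >= 78, wrap to smallest pos 60 -> NA
Op 4: add NB@95 -> ring=[60:NA,95:NB]
Op 5: route key 73: smallest pos >= 73 is 95 -> NB
Op 6: route key 29: smallest pos >= 29 is 60 -> NA
Op 7: remove NA -> ring=[95:NB]
Final route key 22: smallest pos >= 22 is 95 -> NB

Answer: NB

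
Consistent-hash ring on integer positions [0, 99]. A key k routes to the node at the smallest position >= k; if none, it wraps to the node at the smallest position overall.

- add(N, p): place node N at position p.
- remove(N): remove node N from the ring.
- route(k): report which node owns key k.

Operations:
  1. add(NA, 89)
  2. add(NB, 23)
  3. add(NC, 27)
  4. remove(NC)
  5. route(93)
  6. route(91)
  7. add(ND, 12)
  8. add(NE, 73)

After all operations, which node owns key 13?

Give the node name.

Op 1: add NA@89 -> ring=[89:NA]
Op 2: add NB@23 -> ring=[23:NB,89:NA]
Op 3: add NC@27 -> ring=[23:NB,27:NC,89:NA]
Op 4: remove NC -> ring=[23:NB,89:NA]
Op 5: route key 93: none >= 93, wrap to smallest pos 23 -> NB
Op 6: route key 91: none >= 91, wrap to smallest pos 23 -> NB
Op 7: add ND@12 -> ring=[12:ND,23:NB,89:NA]
Op 8: add NE@73 -> ring=[12:ND,23:NB,73:NE,89:NA]
Final route key 13: smallest pos >= 13 is 23 -> NB

Answer: NB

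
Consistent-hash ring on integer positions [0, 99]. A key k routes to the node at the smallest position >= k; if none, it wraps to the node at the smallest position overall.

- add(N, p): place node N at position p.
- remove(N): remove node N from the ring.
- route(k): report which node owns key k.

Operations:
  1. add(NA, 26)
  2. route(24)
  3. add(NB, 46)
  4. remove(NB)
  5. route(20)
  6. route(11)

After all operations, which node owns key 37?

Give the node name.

Answer: NA

Derivation:
Op 1: add NA@26 -> ring=[26:NA]
Op 2: route key 24: smallest pos >= 24 is 26 -> NA
Op 3: add NB@46 -> ring=[26:NA,46:NB]
Op 4: remove NB -> ring=[26:NA]
Op 5: route key 20: smallest pos >= 20 is 26 -> NA
Op 6: route key 11: smallest pos >= 11 is 26 -> NA
Final route key 37: none >= 37, wrap to smallest pos 26 -> NA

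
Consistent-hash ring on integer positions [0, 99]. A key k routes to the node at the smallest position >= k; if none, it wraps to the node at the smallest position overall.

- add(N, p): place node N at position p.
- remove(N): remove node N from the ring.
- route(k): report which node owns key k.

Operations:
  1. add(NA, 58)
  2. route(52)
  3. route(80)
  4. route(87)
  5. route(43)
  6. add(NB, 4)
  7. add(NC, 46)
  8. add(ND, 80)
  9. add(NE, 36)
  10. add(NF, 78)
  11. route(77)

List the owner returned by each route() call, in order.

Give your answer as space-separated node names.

Op 1: add NA@58 -> ring=[58:NA]
Op 2: route key 52: smallest pos >= 52 is 58 -> NA
Op 3: route key 80: none >= 80, wrap to smallest pos 58 -> NA
Op 4: route key 87: none >= 87, wrap to smallest pos 58 -> NA
Op 5: route key 43: smallest pos >= 43 is 58 -> NA
Op 6: add NB@4 -> ring=[4:NB,58:NA]
Op 7: add NC@46 -> ring=[4:NB,46:NC,58:NA]
Op 8: add ND@80 -> ring=[4:NB,46:NC,58:NA,80:ND]
Op 9: add NE@36 -> ring=[4:NB,36:NE,46:NC,58:NA,80:ND]
Op 10: add NF@78 -> ring=[4:NB,36:NE,46:NC,58:NA,78:NF,80:ND]
Op 11: route key 77: smallest pos >= 77 is 78 -> NF

Answer: NA NA NA NA NF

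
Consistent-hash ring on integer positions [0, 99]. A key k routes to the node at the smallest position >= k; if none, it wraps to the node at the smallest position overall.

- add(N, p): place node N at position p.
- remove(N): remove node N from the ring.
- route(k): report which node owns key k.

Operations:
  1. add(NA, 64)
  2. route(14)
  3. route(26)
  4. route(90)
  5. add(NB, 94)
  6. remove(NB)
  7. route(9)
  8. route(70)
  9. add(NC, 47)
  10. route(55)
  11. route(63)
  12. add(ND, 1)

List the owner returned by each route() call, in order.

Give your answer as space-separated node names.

Op 1: add NA@64 -> ring=[64:NA]
Op 2: route key 14: smallest pos >= 14 is 64 -> NA
Op 3: route key 26: smallest pos >= 26 is 64 -> NA
Op 4: route key 90: none >= 90, wrap to smallest pos 64 -> NA
Op 5: add NB@94 -> ring=[64:NA,94:NB]
Op 6: remove NB -> ring=[64:NA]
Op 7: route key 9: smallest pos >= 9 is 64 -> NA
Op 8: route key 70: none >= 70, wrap to smallest pos 64 -> NA
Op 9: add NC@47 -> ring=[47:NC,64:NA]
Op 10: route key 55: smallest pos >= 55 is 64 -> NA
Op 11: route key 63: smallest pos >= 63 is 64 -> NA
Op 12: add ND@1 -> ring=[1:ND,47:NC,64:NA]

Answer: NA NA NA NA NA NA NA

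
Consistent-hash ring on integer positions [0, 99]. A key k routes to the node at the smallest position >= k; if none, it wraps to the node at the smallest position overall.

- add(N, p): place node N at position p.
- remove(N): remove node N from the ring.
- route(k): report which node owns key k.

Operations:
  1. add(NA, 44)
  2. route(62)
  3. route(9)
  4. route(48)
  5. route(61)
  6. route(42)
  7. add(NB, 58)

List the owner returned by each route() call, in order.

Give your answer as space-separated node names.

Answer: NA NA NA NA NA

Derivation:
Op 1: add NA@44 -> ring=[44:NA]
Op 2: route key 62: none >= 62, wrap to smallest pos 44 -> NA
Op 3: route key 9: smallest pos >= 9 is 44 -> NA
Op 4: route key 48: none >= 48, wrap to smallest pos 44 -> NA
Op 5: route key 61: none >= 61, wrap to smallest pos 44 -> NA
Op 6: route key 42: smallest pos >= 42 is 44 -> NA
Op 7: add NB@58 -> ring=[44:NA,58:NB]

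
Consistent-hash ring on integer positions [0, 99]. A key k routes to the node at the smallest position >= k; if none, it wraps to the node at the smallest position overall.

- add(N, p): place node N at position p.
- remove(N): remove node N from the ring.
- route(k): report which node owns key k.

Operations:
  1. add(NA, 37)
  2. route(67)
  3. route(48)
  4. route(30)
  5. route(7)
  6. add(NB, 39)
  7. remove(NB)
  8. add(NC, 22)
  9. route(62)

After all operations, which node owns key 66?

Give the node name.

Op 1: add NA@37 -> ring=[37:NA]
Op 2: route key 67: none >= 67, wrap to smallest pos 37 -> NA
Op 3: route key 48: none >= 48, wrap to smallest pos 37 -> NA
Op 4: route key 30: smallest pos >= 30 is 37 -> NA
Op 5: route key 7: smallest pos >= 7 is 37 -> NA
Op 6: add NB@39 -> ring=[37:NA,39:NB]
Op 7: remove NB -> ring=[37:NA]
Op 8: add NC@22 -> ring=[22:NC,37:NA]
Op 9: route key 62: none >= 62, wrap to smallest pos 22 -> NC
Final route key 66: none >= 66, wrap to smallest pos 22 -> NC

Answer: NC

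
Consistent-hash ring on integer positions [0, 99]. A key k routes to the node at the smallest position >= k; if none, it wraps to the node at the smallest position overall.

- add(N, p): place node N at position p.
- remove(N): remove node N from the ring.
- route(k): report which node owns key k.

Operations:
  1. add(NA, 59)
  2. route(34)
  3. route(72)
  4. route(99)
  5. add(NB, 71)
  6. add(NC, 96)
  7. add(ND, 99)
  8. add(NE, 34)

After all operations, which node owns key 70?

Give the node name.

Op 1: add NA@59 -> ring=[59:NA]
Op 2: route key 34: smallest pos >= 34 is 59 -> NA
Op 3: route key 72: none >= 72, wrap to smallest pos 59 -> NA
Op 4: route key 99: none >= 99, wrap to smallest pos 59 -> NA
Op 5: add NB@71 -> ring=[59:NA,71:NB]
Op 6: add NC@96 -> ring=[59:NA,71:NB,96:NC]
Op 7: add ND@99 -> ring=[59:NA,71:NB,96:NC,99:ND]
Op 8: add NE@34 -> ring=[34:NE,59:NA,71:NB,96:NC,99:ND]
Final route key 70: smallest pos >= 70 is 71 -> NB

Answer: NB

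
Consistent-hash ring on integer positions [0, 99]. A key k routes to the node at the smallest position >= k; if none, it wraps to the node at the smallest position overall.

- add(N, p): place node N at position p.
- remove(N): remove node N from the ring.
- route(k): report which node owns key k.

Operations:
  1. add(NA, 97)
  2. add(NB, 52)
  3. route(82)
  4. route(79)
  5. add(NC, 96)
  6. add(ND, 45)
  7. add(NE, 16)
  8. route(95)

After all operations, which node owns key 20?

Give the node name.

Answer: ND

Derivation:
Op 1: add NA@97 -> ring=[97:NA]
Op 2: add NB@52 -> ring=[52:NB,97:NA]
Op 3: route key 82: smallest pos >= 82 is 97 -> NA
Op 4: route key 79: smallest pos >= 79 is 97 -> NA
Op 5: add NC@96 -> ring=[52:NB,96:NC,97:NA]
Op 6: add ND@45 -> ring=[45:ND,52:NB,96:NC,97:NA]
Op 7: add NE@16 -> ring=[16:NE,45:ND,52:NB,96:NC,97:NA]
Op 8: route key 95: smallest pos >= 95 is 96 -> NC
Final route key 20: smallest pos >= 20 is 45 -> ND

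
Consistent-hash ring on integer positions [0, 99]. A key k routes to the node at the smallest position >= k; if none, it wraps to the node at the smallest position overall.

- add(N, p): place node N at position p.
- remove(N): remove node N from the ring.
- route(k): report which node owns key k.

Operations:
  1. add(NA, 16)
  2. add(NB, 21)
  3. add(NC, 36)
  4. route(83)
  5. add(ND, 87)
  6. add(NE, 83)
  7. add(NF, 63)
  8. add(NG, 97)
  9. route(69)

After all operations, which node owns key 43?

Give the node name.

Op 1: add NA@16 -> ring=[16:NA]
Op 2: add NB@21 -> ring=[16:NA,21:NB]
Op 3: add NC@36 -> ring=[16:NA,21:NB,36:NC]
Op 4: route key 83: none >= 83, wrap to smallest pos 16 -> NA
Op 5: add ND@87 -> ring=[16:NA,21:NB,36:NC,87:ND]
Op 6: add NE@83 -> ring=[16:NA,21:NB,36:NC,83:NE,87:ND]
Op 7: add NF@63 -> ring=[16:NA,21:NB,36:NC,63:NF,83:NE,87:ND]
Op 8: add NG@97 -> ring=[16:NA,21:NB,36:NC,63:NF,83:NE,87:ND,97:NG]
Op 9: route key 69: smallest pos >= 69 is 83 -> NE
Final route key 43: smallest pos >= 43 is 63 -> NF

Answer: NF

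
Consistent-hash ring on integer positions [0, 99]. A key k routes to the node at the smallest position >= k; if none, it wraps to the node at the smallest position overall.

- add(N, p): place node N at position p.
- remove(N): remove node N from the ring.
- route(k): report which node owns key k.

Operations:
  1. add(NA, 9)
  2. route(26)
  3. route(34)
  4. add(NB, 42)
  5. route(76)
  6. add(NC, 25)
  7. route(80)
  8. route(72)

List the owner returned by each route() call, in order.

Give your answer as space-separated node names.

Answer: NA NA NA NA NA

Derivation:
Op 1: add NA@9 -> ring=[9:NA]
Op 2: route key 26: none >= 26, wrap to smallest pos 9 -> NA
Op 3: route key 34: none >= 34, wrap to smallest pos 9 -> NA
Op 4: add NB@42 -> ring=[9:NA,42:NB]
Op 5: route key 76: none >= 76, wrap to smallest pos 9 -> NA
Op 6: add NC@25 -> ring=[9:NA,25:NC,42:NB]
Op 7: route key 80: none >= 80, wrap to smallest pos 9 -> NA
Op 8: route key 72: none >= 72, wrap to smallest pos 9 -> NA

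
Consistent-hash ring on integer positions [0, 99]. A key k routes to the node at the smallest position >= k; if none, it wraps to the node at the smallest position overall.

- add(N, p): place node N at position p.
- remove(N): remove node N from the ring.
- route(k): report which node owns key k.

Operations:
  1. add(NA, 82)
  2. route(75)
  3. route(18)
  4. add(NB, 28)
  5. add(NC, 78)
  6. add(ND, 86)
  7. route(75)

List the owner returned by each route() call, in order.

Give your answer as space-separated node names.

Op 1: add NA@82 -> ring=[82:NA]
Op 2: route key 75: smallest pos >= 75 is 82 -> NA
Op 3: route key 18: smallest pos >= 18 is 82 -> NA
Op 4: add NB@28 -> ring=[28:NB,82:NA]
Op 5: add NC@78 -> ring=[28:NB,78:NC,82:NA]
Op 6: add ND@86 -> ring=[28:NB,78:NC,82:NA,86:ND]
Op 7: route key 75: smallest pos >= 75 is 78 -> NC

Answer: NA NA NC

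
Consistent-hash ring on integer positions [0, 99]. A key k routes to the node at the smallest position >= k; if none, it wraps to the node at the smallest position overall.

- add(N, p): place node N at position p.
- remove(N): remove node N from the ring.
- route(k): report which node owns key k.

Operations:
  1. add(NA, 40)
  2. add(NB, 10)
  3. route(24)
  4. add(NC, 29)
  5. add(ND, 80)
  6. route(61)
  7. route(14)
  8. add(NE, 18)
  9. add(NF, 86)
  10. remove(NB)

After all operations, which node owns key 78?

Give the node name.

Answer: ND

Derivation:
Op 1: add NA@40 -> ring=[40:NA]
Op 2: add NB@10 -> ring=[10:NB,40:NA]
Op 3: route key 24: smallest pos >= 24 is 40 -> NA
Op 4: add NC@29 -> ring=[10:NB,29:NC,40:NA]
Op 5: add ND@80 -> ring=[10:NB,29:NC,40:NA,80:ND]
Op 6: route key 61: smallest pos >= 61 is 80 -> ND
Op 7: route key 14: smallest pos >= 14 is 29 -> NC
Op 8: add NE@18 -> ring=[10:NB,18:NE,29:NC,40:NA,80:ND]
Op 9: add NF@86 -> ring=[10:NB,18:NE,29:NC,40:NA,80:ND,86:NF]
Op 10: remove NB -> ring=[18:NE,29:NC,40:NA,80:ND,86:NF]
Final route key 78: smallest pos >= 78 is 80 -> ND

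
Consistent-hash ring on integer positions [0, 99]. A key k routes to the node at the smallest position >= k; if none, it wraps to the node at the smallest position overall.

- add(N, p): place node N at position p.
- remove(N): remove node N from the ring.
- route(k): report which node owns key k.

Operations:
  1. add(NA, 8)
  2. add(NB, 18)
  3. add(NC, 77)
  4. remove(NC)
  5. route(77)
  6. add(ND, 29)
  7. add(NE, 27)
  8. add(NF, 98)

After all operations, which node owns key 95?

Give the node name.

Answer: NF

Derivation:
Op 1: add NA@8 -> ring=[8:NA]
Op 2: add NB@18 -> ring=[8:NA,18:NB]
Op 3: add NC@77 -> ring=[8:NA,18:NB,77:NC]
Op 4: remove NC -> ring=[8:NA,18:NB]
Op 5: route key 77: none >= 77, wrap to smallest pos 8 -> NA
Op 6: add ND@29 -> ring=[8:NA,18:NB,29:ND]
Op 7: add NE@27 -> ring=[8:NA,18:NB,27:NE,29:ND]
Op 8: add NF@98 -> ring=[8:NA,18:NB,27:NE,29:ND,98:NF]
Final route key 95: smallest pos >= 95 is 98 -> NF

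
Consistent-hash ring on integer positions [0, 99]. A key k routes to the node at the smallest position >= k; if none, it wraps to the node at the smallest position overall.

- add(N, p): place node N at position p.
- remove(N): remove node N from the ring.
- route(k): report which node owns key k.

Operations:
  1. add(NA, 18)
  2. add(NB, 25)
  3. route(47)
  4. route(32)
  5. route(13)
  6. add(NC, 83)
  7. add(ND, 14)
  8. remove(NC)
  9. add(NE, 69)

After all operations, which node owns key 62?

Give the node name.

Answer: NE

Derivation:
Op 1: add NA@18 -> ring=[18:NA]
Op 2: add NB@25 -> ring=[18:NA,25:NB]
Op 3: route key 47: none >= 47, wrap to smallest pos 18 -> NA
Op 4: route key 32: none >= 32, wrap to smallest pos 18 -> NA
Op 5: route key 13: smallest pos >= 13 is 18 -> NA
Op 6: add NC@83 -> ring=[18:NA,25:NB,83:NC]
Op 7: add ND@14 -> ring=[14:ND,18:NA,25:NB,83:NC]
Op 8: remove NC -> ring=[14:ND,18:NA,25:NB]
Op 9: add NE@69 -> ring=[14:ND,18:NA,25:NB,69:NE]
Final route key 62: smallest pos >= 62 is 69 -> NE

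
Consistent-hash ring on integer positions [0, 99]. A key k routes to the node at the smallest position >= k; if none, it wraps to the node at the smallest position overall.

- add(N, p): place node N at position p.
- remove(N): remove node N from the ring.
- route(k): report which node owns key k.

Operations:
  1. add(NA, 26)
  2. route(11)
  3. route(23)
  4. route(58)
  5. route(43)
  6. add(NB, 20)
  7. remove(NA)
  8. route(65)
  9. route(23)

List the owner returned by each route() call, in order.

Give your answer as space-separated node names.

Op 1: add NA@26 -> ring=[26:NA]
Op 2: route key 11: smallest pos >= 11 is 26 -> NA
Op 3: route key 23: smallest pos >= 23 is 26 -> NA
Op 4: route key 58: none >= 58, wrap to smallest pos 26 -> NA
Op 5: route key 43: none >= 43, wrap to smallest pos 26 -> NA
Op 6: add NB@20 -> ring=[20:NB,26:NA]
Op 7: remove NA -> ring=[20:NB]
Op 8: route key 65: none >= 65, wrap to smallest pos 20 -> NB
Op 9: route key 23: none >= 23, wrap to smallest pos 20 -> NB

Answer: NA NA NA NA NB NB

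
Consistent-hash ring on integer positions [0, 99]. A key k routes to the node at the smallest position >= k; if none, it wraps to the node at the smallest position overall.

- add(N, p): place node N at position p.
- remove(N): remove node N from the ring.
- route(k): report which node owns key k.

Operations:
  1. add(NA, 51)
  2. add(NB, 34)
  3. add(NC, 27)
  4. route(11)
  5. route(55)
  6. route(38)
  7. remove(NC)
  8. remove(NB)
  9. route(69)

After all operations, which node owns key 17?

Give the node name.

Answer: NA

Derivation:
Op 1: add NA@51 -> ring=[51:NA]
Op 2: add NB@34 -> ring=[34:NB,51:NA]
Op 3: add NC@27 -> ring=[27:NC,34:NB,51:NA]
Op 4: route key 11: smallest pos >= 11 is 27 -> NC
Op 5: route key 55: none >= 55, wrap to smallest pos 27 -> NC
Op 6: route key 38: smallest pos >= 38 is 51 -> NA
Op 7: remove NC -> ring=[34:NB,51:NA]
Op 8: remove NB -> ring=[51:NA]
Op 9: route key 69: none >= 69, wrap to smallest pos 51 -> NA
Final route key 17: smallest pos >= 17 is 51 -> NA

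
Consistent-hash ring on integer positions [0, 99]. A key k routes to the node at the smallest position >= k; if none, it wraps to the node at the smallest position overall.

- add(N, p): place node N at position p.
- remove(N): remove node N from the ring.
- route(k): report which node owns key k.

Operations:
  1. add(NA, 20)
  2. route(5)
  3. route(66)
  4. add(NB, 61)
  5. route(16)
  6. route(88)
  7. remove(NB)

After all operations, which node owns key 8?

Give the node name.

Answer: NA

Derivation:
Op 1: add NA@20 -> ring=[20:NA]
Op 2: route key 5: smallest pos >= 5 is 20 -> NA
Op 3: route key 66: none >= 66, wrap to smallest pos 20 -> NA
Op 4: add NB@61 -> ring=[20:NA,61:NB]
Op 5: route key 16: smallest pos >= 16 is 20 -> NA
Op 6: route key 88: none >= 88, wrap to smallest pos 20 -> NA
Op 7: remove NB -> ring=[20:NA]
Final route key 8: smallest pos >= 8 is 20 -> NA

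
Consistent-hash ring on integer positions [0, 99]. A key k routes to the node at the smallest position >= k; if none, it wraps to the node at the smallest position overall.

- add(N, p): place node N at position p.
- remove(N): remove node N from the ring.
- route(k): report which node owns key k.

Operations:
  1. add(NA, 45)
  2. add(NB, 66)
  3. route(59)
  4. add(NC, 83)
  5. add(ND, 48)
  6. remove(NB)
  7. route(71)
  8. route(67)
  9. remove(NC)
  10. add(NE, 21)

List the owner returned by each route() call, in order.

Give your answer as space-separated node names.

Answer: NB NC NC

Derivation:
Op 1: add NA@45 -> ring=[45:NA]
Op 2: add NB@66 -> ring=[45:NA,66:NB]
Op 3: route key 59: smallest pos >= 59 is 66 -> NB
Op 4: add NC@83 -> ring=[45:NA,66:NB,83:NC]
Op 5: add ND@48 -> ring=[45:NA,48:ND,66:NB,83:NC]
Op 6: remove NB -> ring=[45:NA,48:ND,83:NC]
Op 7: route key 71: smallest pos >= 71 is 83 -> NC
Op 8: route key 67: smallest pos >= 67 is 83 -> NC
Op 9: remove NC -> ring=[45:NA,48:ND]
Op 10: add NE@21 -> ring=[21:NE,45:NA,48:ND]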